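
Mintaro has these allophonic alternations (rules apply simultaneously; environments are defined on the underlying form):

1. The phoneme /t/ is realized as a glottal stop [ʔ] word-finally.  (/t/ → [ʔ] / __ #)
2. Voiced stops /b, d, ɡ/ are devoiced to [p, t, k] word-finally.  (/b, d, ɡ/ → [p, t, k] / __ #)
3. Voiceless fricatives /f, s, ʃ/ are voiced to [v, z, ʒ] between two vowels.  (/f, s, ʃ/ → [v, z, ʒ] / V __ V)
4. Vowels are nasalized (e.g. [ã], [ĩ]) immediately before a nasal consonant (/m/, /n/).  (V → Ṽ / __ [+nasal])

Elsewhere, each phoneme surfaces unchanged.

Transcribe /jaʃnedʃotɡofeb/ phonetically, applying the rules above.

[jaʃnedʃotɡovep]

/j/ stays [j].
/a/ (between /j/ and /ʃ/) fails the environment for rule 4, so it stays [a].
/ʃ/ (between /a/ and /n/) fails the environment for rule 3, so it stays [ʃ].
/n/ stays [n].
/e/ (between /n/ and /d/): rule 4 targets it, but not before a nasal consonant → unchanged [e].
/d/ (between /e/ and /ʃ/): rule 2 targets it, but not word-finally → unchanged [d].
/ʃ/ (between /d/ and /o/) is in the target of rule 3 but the environment (between two vowels) is not met → [ʃ].
/o/ (between /ʃ/ and /t/): rule 4 targets it, but not before a nasal consonant → unchanged [o].
/t/ — between /o/ and /ɡ/; rule 1 does not apply here → [t].
/ɡ/ (between /t/ and /o/) fails the environment for rule 2, so it stays [ɡ].
/o/ — between /ɡ/ and /f/; rule 4 does not apply here → [o].
/f/ (between /o/ and /e/) occurs between two vowels → [v] by rule 3.
/e/ (between /f/ and /b/) fails the environment for rule 4, so it stays [e].
/b/ meets the environment for rule 2 (word-finally) → [p].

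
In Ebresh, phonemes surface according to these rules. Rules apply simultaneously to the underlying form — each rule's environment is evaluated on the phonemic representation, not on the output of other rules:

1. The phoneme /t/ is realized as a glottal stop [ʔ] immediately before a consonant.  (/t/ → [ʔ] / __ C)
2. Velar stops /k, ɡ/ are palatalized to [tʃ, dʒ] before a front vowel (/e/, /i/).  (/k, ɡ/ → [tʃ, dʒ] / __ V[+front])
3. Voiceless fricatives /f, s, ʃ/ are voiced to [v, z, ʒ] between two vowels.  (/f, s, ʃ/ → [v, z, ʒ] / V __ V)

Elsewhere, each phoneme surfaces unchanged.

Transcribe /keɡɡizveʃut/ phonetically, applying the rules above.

/k/ (word-initial): before a front vowel, so rule 2 applies → [tʃ].
/e/ (between /k/ and /ɡ/): no rule targets it → [e].
/ɡ/ (between /e/ and /ɡ/): rule 2 targets it, but not before a front vowel → unchanged [ɡ].
/ɡ/ (between /ɡ/ and /i/) occurs before a front vowel → [dʒ] by rule 2.
/i/ — not in any rule's target class → [i].
/z/ — not in any rule's target class → [z].
/v/ (between /z/ and /e/) is unaffected → [v].
/e/ — not in any rule's target class → [e].
/ʃ/ (between /e/ and /u/): between two vowels, so rule 3 applies → [ʒ].
/u/ (between /ʃ/ and /t/): no rule targets it → [u].
/t/ (word-final) is in the target of rule 1 but the environment (immediately before a consonant) is not met → [t].

[tʃeɡdʒizveʒut]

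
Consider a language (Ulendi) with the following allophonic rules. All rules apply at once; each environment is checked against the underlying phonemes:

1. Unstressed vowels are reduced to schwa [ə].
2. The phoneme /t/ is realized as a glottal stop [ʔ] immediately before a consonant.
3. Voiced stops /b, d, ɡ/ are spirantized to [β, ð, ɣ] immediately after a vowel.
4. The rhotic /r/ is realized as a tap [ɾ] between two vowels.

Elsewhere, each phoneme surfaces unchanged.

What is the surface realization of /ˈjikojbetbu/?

[ˈjikəjbəʔbə]

/j/ (word-initial): no rule targets it → [j].
/i/ (between /j/ and /k/) is in the target of rule 1 but the environment (in an unstressed syllable) is not met → [i].
/k/ stays [k].
/o/ (between /k/ and /j/): in an unstressed syllable, so rule 1 applies → [ə].
/j/ (between /o/ and /b/): no rule targets it → [j].
/b/ (between /j/ and /e/): rule 3 targets it, but not immediately after a vowel → unchanged [b].
/e/ — between /b/ and /t/, in an unstressed syllable — surfaces as [ə] (rule 1).
/t/ — between /e/ and /b/, immediately before a consonant — surfaces as [ʔ] (rule 2).
/b/ — between /t/ and /u/; rule 3 does not apply here → [b].
/u/ (word-final): in an unstressed syllable, so rule 1 applies → [ə].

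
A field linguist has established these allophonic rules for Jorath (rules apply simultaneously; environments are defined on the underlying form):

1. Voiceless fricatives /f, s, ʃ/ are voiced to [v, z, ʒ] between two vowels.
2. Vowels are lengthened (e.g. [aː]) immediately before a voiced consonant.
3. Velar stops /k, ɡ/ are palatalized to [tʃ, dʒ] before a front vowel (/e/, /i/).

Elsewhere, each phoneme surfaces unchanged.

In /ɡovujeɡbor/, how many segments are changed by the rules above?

Segments that undergo a rule: /o/ → [oː] (rule 2); /u/ → [uː] (rule 2); /e/ → [eː] (rule 2); /o/ → [oː] (rule 2).
All other segments surface unchanged.

4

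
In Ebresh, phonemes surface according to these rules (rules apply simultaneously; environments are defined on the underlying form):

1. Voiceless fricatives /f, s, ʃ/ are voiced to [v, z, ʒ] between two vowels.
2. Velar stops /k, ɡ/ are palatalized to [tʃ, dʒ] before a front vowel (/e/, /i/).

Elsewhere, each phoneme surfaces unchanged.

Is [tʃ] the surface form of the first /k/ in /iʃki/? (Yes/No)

/k/ — between /ʃ/ and /i/, before a front vowel — surfaces as [tʃ] (rule 2).
The actual realization is [tʃ], which matches [tʃ].

Yes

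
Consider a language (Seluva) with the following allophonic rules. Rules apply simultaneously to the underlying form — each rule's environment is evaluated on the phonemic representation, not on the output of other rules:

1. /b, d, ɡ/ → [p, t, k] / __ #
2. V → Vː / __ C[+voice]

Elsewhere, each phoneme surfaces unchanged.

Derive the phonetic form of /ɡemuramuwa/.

[ɡeːmuːraːmuːwa]

/ɡ/ (word-initial): rule 1 targets it, but not word-finally → unchanged [ɡ].
/e/ (between /ɡ/ and /m/): before a voiced consonant, so rule 2 applies → [eː].
/m/ stays [m].
/u/ (between /m/ and /r/): before a voiced consonant, so rule 2 applies → [uː].
/r/ (between /u/ and /a/): no rule targets it → [r].
/a/ (between /r/ and /m/) occurs before a voiced consonant → [aː] by rule 2.
/m/ stays [m].
/u/ (between /m/ and /w/): before a voiced consonant, so rule 2 applies → [uː].
/w/ (between /u/ and /a/): no rule targets it → [w].
/a/ — word-final; rule 2 does not apply here → [a].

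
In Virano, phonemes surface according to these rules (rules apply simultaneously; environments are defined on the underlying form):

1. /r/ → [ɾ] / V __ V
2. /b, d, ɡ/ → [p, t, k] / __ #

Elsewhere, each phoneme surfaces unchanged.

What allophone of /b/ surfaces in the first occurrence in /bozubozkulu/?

/b/ — word-initial; rule 2 does not apply here → [b].

[b]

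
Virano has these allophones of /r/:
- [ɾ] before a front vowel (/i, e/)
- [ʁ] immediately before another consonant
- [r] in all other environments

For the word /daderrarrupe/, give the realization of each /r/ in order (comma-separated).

[ʁ], [r], [ʁ], [r]

Occurrence 1 (position 5): immediately before another consonant → [ʁ].
Occurrence 2 (position 6): no conditioning environment matches → elsewhere allophone [r].
Occurrence 3 (position 8): immediately before another consonant → [ʁ].
Occurrence 4 (position 9): no conditioning environment matches → elsewhere allophone [r].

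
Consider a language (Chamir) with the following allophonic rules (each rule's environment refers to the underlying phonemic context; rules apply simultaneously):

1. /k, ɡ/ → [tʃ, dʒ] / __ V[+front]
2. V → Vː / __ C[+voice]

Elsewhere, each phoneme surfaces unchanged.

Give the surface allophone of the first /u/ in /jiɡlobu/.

/u/ (word-final) fails the environment for rule 2, so it stays [u].

[u]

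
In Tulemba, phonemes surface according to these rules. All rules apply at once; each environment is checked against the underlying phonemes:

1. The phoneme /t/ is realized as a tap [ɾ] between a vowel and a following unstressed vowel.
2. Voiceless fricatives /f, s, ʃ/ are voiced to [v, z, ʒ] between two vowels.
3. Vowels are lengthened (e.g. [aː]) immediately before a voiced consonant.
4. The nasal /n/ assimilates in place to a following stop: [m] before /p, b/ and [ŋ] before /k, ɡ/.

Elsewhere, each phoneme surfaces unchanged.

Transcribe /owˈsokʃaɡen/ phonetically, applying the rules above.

/o/ meets the environment for rule 3 (before a voiced consonant) → [oː].
/w/ (between /o/ and /s/) is unaffected → [w].
/s/ — between /w/ and /o/; rule 2 does not apply here → [s].
/o/ (between /s/ and /k/) is in the target of rule 3 but the environment (before a voiced consonant) is not met → [o].
/k/ — not in any rule's target class → [k].
/ʃ/ (between /k/ and /a/) fails the environment for rule 2, so it stays [ʃ].
/a/ (between /ʃ/ and /ɡ/) occurs before a voiced consonant → [aː] by rule 3.
/ɡ/ (between /a/ and /e/): no rule targets it → [ɡ].
/e/ (between /ɡ/ and /n/): before a voiced consonant, so rule 3 applies → [eː].
/n/ (word-final): rule 4 targets it, but not before a labial or velar stop → unchanged [n].

[oːwˈsokʃaːɡeːn]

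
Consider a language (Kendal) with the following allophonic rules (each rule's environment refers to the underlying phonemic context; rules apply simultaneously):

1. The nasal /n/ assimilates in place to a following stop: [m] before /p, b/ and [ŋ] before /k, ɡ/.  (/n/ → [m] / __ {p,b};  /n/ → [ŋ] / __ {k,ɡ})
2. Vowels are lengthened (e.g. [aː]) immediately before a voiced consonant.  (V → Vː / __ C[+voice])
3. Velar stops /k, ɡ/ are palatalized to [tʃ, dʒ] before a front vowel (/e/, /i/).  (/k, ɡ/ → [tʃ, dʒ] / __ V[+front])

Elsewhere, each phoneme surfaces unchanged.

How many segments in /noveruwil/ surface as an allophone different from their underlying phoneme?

4

Segments that undergo a rule: /o/ → [oː] (rule 2); /e/ → [eː] (rule 2); /u/ → [uː] (rule 2); /i/ → [iː] (rule 2).
All other segments surface unchanged.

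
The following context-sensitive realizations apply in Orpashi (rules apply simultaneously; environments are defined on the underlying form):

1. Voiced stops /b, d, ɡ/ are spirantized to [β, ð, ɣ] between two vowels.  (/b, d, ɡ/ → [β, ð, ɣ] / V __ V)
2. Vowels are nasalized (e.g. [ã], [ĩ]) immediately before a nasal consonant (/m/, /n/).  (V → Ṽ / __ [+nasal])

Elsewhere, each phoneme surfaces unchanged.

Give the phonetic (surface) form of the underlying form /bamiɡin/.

/b/ (word-initial): rule 1 targets it, but not between two vowels → unchanged [b].
/a/ meets the environment for rule 2 (before a nasal consonant) → [ã].
/m/ (between /a/ and /i/): no rule targets it → [m].
/i/ (between /m/ and /ɡ/) fails the environment for rule 2, so it stays [i].
/ɡ/ meets the environment for rule 1 (between two vowels) → [ɣ].
/i/ (between /ɡ/ and /n/): before a nasal consonant, so rule 2 applies → [ĩ].
/n/ stays [n].

[bãmiɣĩn]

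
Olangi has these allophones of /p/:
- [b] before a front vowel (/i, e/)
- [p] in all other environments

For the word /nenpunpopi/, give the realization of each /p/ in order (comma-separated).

[p], [p], [b]

Occurrence 1 (position 4): no conditioning environment matches → elsewhere allophone [p].
Occurrence 2 (position 7): no conditioning environment matches → elsewhere allophone [p].
Occurrence 3 (position 9): before a front vowel (/i, e/) → [b].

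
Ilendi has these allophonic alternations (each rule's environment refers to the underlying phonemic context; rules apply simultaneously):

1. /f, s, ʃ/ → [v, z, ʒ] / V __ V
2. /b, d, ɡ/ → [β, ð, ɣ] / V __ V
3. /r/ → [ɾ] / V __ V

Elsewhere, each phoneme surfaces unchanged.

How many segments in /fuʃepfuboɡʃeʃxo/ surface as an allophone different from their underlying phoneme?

Segments that undergo a rule: /ʃ/ → [ʒ] (rule 1); /b/ → [β] (rule 2).
All other segments surface unchanged.

2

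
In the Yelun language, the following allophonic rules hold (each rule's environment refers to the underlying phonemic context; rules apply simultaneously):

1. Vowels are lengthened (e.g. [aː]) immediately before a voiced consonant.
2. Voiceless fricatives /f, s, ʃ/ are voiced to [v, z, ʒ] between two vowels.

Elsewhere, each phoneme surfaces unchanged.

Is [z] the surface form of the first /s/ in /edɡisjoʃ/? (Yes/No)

No

/s/ (between /i/ and /j/) fails the environment for rule 2, so it stays [s].
The actual realization is [s], not [z].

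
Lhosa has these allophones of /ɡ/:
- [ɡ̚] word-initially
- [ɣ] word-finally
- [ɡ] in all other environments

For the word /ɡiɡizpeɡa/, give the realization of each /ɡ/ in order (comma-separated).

[ɡ̚], [ɡ], [ɡ]

Occurrence 1 (position 1): word-initially → [ɡ̚].
Occurrence 2 (position 3): no conditioning environment matches → elsewhere allophone [ɡ].
Occurrence 3 (position 8): no conditioning environment matches → elsewhere allophone [ɡ].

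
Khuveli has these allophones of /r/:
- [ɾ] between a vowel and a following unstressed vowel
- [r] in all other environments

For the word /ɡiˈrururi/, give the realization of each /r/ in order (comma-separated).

Occurrence 1 (position 3): no conditioning environment matches → elsewhere allophone [r].
Occurrence 2 (position 5): between a vowel and a following unstressed vowel → [ɾ].
Occurrence 3 (position 7): between a vowel and a following unstressed vowel → [ɾ].

[r], [ɾ], [ɾ]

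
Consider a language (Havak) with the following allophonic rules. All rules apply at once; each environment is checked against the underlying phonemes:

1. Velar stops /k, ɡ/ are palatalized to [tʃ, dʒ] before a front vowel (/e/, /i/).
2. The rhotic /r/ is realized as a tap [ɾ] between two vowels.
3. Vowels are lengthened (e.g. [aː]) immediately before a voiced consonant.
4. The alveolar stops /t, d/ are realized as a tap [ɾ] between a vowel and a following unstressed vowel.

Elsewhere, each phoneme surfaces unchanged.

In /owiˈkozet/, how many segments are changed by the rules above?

2

Segments that undergo a rule: /o/ → [oː] (rule 3); /o/ → [oː] (rule 3).
All other segments surface unchanged.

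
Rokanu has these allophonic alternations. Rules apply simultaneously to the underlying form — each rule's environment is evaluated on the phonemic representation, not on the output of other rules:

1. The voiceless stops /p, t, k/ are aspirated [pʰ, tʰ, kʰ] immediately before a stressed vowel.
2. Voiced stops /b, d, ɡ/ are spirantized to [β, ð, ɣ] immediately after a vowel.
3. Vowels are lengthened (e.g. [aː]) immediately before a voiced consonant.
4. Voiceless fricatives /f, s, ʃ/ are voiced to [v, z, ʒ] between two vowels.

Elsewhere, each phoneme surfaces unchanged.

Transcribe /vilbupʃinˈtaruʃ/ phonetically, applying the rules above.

/i/ — between /v/ and /l/, before a voiced consonant — surfaces as [iː] (rule 3).
/b/ (between /l/ and /u/) is in the target of rule 2 but the environment (immediately after a vowel) is not met → [b].
/u/ — between /b/ and /p/; rule 3 does not apply here → [u].
/p/ (between /u/ and /ʃ/) is in the target of rule 1 but the environment (immediately before a stressed vowel) is not met → [p].
/ʃ/ (between /p/ and /i/) is in the target of rule 4 but the environment (between two vowels) is not met → [ʃ].
/i/ meets the environment for rule 3 (before a voiced consonant) → [iː].
/t/ (between /n/ and /a/) occurs immediately before a stressed vowel → [tʰ] by rule 1.
/a/ — between /t/ and /r/, before a voiced consonant — surfaces as [aː] (rule 3).
/u/ (between /r/ and /ʃ/): rule 3 targets it, but not before a voiced consonant → unchanged [u].
/ʃ/ — word-final; rule 4 does not apply here → [ʃ].

[viːlbupʃiːnˈtʰaːruʃ]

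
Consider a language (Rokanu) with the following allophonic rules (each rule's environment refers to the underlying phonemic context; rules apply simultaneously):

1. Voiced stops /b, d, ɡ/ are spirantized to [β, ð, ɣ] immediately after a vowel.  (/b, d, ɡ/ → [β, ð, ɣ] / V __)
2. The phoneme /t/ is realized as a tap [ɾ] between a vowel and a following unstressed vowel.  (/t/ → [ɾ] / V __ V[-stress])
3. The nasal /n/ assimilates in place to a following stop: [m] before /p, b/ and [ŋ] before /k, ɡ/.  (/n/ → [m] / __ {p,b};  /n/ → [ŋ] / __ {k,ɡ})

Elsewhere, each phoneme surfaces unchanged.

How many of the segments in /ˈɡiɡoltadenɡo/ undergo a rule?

3

Segments that undergo a rule: /ɡ/ → [ɣ] (rule 1); /d/ → [ð] (rule 1); /n/ → [ŋ] (rule 3).
All other segments surface unchanged.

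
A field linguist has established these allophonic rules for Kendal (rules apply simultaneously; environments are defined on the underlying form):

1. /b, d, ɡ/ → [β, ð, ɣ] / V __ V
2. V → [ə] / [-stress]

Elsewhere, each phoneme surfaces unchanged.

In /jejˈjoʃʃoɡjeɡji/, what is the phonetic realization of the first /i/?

/i/ meets the environment for rule 2 (in an unstressed syllable) → [ə].

[ə]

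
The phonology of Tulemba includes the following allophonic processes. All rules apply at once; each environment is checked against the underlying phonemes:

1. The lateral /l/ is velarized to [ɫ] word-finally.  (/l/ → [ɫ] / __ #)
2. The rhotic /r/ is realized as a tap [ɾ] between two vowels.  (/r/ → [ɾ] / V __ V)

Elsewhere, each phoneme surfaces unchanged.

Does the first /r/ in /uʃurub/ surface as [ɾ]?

/r/ meets the environment for rule 2 (between two vowels) → [ɾ].
The actual realization is [ɾ], which matches [ɾ].

Yes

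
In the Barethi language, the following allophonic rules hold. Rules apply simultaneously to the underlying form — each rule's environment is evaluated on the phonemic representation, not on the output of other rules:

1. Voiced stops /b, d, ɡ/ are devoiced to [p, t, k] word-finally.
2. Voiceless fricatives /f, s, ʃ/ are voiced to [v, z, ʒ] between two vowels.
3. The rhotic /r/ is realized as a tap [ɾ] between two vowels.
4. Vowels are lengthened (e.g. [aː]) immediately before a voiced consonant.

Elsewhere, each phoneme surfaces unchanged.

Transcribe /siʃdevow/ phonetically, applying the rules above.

[siʃdeːvoːw]

/s/ (word-initial) fails the environment for rule 2, so it stays [s].
/i/ (between /s/ and /ʃ/) is in the target of rule 4 but the environment (before a voiced consonant) is not met → [i].
/ʃ/ (between /i/ and /d/) is in the target of rule 2 but the environment (between two vowels) is not met → [ʃ].
/d/ (between /ʃ/ and /e/) fails the environment for rule 1, so it stays [d].
/e/ (between /d/ and /v/): before a voiced consonant, so rule 4 applies → [eː].
/v/ — not in any rule's target class → [v].
Rule 4 applies to /o/ (between /v/ and /w/: before a voiced consonant) → [oː].
/w/ (word-final): no rule targets it → [w].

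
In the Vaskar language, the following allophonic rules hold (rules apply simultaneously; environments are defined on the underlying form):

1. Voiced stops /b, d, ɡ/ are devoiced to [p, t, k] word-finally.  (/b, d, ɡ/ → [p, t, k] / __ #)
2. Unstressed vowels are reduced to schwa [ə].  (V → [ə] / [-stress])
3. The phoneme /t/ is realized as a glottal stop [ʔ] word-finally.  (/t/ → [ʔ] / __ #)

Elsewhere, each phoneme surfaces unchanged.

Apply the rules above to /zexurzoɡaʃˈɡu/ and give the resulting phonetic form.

/z/ — not in any rule's target class → [z].
/e/ (between /z/ and /x/): in an unstressed syllable, so rule 2 applies → [ə].
/x/ (between /e/ and /u/) is unaffected → [x].
/u/ (between /x/ and /r/) occurs in an unstressed syllable → [ə] by rule 2.
/r/ (between /u/ and /z/): no rule targets it → [r].
/z/ (between /r/ and /o/): no rule targets it → [z].
Rule 2 applies to /o/ (between /z/ and /ɡ/: in an unstressed syllable) → [ə].
/ɡ/ — between /o/ and /a/; rule 1 does not apply here → [ɡ].
/a/ meets the environment for rule 2 (in an unstressed syllable) → [ə].
/ʃ/ (between /a/ and /ɡ/) is unaffected → [ʃ].
/ɡ/ (between /ʃ/ and /u/): rule 1 targets it, but not word-finally → unchanged [ɡ].
/u/ (word-final) is in the target of rule 2 but the environment (in an unstressed syllable) is not met → [u].

[zəxərzəɡəʃˈɡu]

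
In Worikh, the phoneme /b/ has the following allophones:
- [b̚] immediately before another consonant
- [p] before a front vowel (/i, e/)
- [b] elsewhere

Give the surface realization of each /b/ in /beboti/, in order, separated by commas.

Occurrence 1 (position 1): before a front vowel (/i, e/) → [p].
Occurrence 2 (position 3): no conditioning environment matches → elsewhere allophone [b].

[p], [b]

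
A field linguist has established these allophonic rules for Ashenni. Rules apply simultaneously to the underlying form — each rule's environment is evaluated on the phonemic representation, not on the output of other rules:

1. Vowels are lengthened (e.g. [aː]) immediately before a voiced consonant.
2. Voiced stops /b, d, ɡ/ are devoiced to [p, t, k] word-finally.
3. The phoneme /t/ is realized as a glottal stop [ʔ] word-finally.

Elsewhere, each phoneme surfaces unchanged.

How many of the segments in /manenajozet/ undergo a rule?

Segments that undergo a rule: /a/ → [aː] (rule 1); /e/ → [eː] (rule 1); /a/ → [aː] (rule 1); /o/ → [oː] (rule 1); /t/ → [ʔ] (rule 3).
All other segments surface unchanged.

5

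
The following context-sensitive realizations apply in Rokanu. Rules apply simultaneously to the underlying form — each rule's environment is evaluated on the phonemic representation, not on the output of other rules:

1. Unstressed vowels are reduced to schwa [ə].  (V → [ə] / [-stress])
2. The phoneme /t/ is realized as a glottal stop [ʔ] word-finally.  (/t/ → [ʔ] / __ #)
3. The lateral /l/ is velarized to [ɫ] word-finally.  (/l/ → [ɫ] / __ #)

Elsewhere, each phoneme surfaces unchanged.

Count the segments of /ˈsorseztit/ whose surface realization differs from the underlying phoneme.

3

Segments that undergo a rule: /e/ → [ə] (rule 1); /i/ → [ə] (rule 1); /t/ → [ʔ] (rule 2).
All other segments surface unchanged.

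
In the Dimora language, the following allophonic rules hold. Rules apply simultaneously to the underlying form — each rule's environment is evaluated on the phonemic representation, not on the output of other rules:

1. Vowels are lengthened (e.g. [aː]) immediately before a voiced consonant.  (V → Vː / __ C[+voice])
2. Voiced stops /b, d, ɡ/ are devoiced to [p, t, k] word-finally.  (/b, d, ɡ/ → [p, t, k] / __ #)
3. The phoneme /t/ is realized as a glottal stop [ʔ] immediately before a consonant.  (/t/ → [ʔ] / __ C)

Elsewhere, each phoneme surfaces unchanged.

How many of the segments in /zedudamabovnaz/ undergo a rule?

6

Segments that undergo a rule: /e/ → [eː] (rule 1); /u/ → [uː] (rule 1); /a/ → [aː] (rule 1); /a/ → [aː] (rule 1); /o/ → [oː] (rule 1); /a/ → [aː] (rule 1).
All other segments surface unchanged.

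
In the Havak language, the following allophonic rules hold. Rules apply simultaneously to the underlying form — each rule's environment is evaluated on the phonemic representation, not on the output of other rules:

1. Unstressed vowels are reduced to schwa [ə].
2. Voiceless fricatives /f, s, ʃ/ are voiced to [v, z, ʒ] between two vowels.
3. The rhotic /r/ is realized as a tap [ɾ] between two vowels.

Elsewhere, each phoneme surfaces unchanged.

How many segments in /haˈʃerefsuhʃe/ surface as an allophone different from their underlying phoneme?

Segments that undergo a rule: /a/ → [ə] (rule 1); /ʃ/ → [ʒ] (rule 2); /r/ → [ɾ] (rule 3); /e/ → [ə] (rule 1); /u/ → [ə] (rule 1); /e/ → [ə] (rule 1).
All other segments surface unchanged.

6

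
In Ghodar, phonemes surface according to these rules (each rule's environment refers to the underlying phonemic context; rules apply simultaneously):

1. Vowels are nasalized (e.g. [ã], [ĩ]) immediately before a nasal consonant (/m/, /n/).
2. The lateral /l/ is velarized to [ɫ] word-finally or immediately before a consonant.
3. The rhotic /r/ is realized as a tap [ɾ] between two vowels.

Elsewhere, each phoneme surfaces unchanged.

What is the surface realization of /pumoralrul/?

/p/ (word-initial) is unaffected → [p].
/u/ (between /p/ and /m/) occurs before a nasal consonant → [ũ] by rule 1.
/m/ — not in any rule's target class → [m].
/o/ (between /m/ and /r/) fails the environment for rule 1, so it stays [o].
/r/ (between /o/ and /a/) occurs between two vowels → [ɾ] by rule 3.
/a/ (between /r/ and /l/) is in the target of rule 1 but the environment (before a nasal consonant) is not met → [a].
/l/ (between /a/ and /r/) occurs word-finally or immediately before a consonant → [ɫ] by rule 2.
/r/ (between /l/ and /u/): rule 3 targets it, but not between two vowels → unchanged [r].
/u/ (between /r/ and /l/) is in the target of rule 1 but the environment (before a nasal consonant) is not met → [u].
/l/ meets the environment for rule 2 (word-finally or immediately before a consonant) → [ɫ].

[pũmoɾaɫruɫ]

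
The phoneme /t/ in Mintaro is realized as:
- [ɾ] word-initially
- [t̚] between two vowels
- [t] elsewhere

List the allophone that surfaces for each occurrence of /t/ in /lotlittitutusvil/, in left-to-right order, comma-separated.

Occurrence 1 (position 3): no conditioning environment matches → elsewhere allophone [t].
Occurrence 2 (position 6): no conditioning environment matches → elsewhere allophone [t].
Occurrence 3 (position 7): no conditioning environment matches → elsewhere allophone [t].
Occurrence 4 (position 9): between two vowels → [t̚].
Occurrence 5 (position 11): between two vowels → [t̚].

[t], [t], [t], [t̚], [t̚]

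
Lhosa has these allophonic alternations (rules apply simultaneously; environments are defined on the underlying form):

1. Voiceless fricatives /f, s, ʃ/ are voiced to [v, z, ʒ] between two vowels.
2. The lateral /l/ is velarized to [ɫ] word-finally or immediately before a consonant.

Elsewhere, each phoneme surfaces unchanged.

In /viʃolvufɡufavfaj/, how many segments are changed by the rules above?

3

Segments that undergo a rule: /ʃ/ → [ʒ] (rule 1); /l/ → [ɫ] (rule 2); /f/ → [v] (rule 1).
All other segments surface unchanged.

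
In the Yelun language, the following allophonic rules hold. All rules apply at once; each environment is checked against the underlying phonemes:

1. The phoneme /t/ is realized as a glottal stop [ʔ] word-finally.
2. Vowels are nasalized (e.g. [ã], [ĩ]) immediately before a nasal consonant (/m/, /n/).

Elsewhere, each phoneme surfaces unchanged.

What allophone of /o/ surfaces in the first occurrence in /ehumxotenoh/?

[o]

/o/ (between /x/ and /t/) fails the environment for rule 2, so it stays [o].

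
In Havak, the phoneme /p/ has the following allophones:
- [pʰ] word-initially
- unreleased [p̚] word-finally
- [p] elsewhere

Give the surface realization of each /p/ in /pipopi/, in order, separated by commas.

[pʰ], [p], [p]

Occurrence 1 (position 1): word-initially → [pʰ].
Occurrence 2 (position 3): no conditioning environment matches → elsewhere allophone [p].
Occurrence 3 (position 5): no conditioning environment matches → elsewhere allophone [p].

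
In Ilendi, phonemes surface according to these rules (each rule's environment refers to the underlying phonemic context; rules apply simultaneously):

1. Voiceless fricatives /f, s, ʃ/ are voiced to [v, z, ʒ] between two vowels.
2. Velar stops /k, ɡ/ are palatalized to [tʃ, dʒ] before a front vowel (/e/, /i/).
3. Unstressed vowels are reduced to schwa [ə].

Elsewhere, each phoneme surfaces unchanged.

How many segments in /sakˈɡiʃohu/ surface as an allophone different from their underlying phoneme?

5

Segments that undergo a rule: /a/ → [ə] (rule 3); /ɡ/ → [dʒ] (rule 2); /ʃ/ → [ʒ] (rule 1); /o/ → [ə] (rule 3); /u/ → [ə] (rule 3).
All other segments surface unchanged.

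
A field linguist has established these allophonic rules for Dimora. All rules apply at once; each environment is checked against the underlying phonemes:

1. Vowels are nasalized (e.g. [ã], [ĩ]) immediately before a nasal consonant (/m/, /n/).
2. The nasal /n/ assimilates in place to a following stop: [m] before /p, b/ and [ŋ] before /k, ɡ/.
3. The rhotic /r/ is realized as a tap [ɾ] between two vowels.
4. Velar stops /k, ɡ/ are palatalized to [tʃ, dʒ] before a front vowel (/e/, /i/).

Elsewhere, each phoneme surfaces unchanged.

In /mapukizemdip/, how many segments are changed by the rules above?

Segments that undergo a rule: /k/ → [tʃ] (rule 4); /e/ → [ẽ] (rule 1).
All other segments surface unchanged.

2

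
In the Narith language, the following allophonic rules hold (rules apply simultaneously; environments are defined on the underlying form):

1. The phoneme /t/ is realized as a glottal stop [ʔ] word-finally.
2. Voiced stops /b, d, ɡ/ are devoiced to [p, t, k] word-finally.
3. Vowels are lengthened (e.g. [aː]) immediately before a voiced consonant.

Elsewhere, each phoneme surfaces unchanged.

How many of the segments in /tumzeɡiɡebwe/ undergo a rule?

Segments that undergo a rule: /u/ → [uː] (rule 3); /e/ → [eː] (rule 3); /i/ → [iː] (rule 3); /e/ → [eː] (rule 3).
All other segments surface unchanged.

4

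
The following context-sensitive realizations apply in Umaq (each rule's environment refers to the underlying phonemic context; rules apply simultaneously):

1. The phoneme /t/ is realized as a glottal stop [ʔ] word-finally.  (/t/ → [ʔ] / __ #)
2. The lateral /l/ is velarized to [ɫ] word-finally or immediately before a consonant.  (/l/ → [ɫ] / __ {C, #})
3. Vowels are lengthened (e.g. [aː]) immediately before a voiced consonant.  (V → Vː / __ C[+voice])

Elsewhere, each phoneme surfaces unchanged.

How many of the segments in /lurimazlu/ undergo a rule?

Segments that undergo a rule: /u/ → [uː] (rule 3); /i/ → [iː] (rule 3); /a/ → [aː] (rule 3).
All other segments surface unchanged.

3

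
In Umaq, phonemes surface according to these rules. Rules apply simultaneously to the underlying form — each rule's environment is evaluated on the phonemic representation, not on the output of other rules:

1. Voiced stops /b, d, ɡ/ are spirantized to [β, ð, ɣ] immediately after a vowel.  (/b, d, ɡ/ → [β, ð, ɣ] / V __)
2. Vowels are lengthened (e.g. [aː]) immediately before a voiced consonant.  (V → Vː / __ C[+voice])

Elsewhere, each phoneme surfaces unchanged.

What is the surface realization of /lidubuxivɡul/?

Rule 2 applies to /i/ (between /l/ and /d/: before a voiced consonant) → [iː].
/d/ (between /i/ and /u/) occurs immediately after a vowel → [ð] by rule 1.
/u/ — between /d/ and /b/, before a voiced consonant — surfaces as [uː] (rule 2).
/b/ (between /u/ and /u/) occurs immediately after a vowel → [β] by rule 1.
/u/ (between /b/ and /x/) is in the target of rule 2 but the environment (before a voiced consonant) is not met → [u].
/i/ meets the environment for rule 2 (before a voiced consonant) → [iː].
/ɡ/ (between /v/ and /u/) is in the target of rule 1 but the environment (immediately after a vowel) is not met → [ɡ].
/u/ (between /ɡ/ and /l/) occurs before a voiced consonant → [uː] by rule 2.

[liːðuːβuxiːvɡuːl]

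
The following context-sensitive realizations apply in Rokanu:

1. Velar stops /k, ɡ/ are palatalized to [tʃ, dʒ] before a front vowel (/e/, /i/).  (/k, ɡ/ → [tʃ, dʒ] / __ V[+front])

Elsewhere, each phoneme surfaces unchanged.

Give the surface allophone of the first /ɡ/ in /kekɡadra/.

/ɡ/ — between /k/ and /a/; rule 1 does not apply here → [ɡ].

[ɡ]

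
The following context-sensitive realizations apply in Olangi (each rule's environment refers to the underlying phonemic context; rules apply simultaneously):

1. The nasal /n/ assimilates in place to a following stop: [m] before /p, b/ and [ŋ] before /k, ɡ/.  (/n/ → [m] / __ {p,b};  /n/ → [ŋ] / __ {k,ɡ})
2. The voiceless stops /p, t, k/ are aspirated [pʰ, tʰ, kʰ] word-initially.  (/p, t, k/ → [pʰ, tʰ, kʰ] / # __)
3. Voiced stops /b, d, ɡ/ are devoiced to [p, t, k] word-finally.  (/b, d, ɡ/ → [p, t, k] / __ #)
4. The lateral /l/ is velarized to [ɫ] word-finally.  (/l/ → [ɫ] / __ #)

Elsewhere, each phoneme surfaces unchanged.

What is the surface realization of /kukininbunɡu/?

[kʰukinimbuŋɡu]

/k/ — word-initial, word-initially — surfaces as [kʰ] (rule 2).
/k/ (between /u/ and /i/) fails the environment for rule 2, so it stays [k].
/n/ (between /i/ and /i/) is in the target of rule 1 but the environment (before a labial or velar stop) is not met → [n].
/n/ (between /i/ and /b/): before a labial or velar stop, so rule 1 applies → [m].
/b/ — between /n/ and /u/; rule 3 does not apply here → [b].
/n/ meets the environment for rule 1 (before a labial or velar stop) → [ŋ].
/ɡ/ — between /n/ and /u/; rule 3 does not apply here → [ɡ].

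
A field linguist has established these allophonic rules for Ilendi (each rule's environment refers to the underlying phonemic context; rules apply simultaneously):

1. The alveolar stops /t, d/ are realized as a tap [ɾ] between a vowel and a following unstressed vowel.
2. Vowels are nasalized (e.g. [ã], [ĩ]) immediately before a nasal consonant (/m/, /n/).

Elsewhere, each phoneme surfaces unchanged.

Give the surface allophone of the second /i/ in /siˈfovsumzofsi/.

[i]

/i/ — word-final; rule 2 does not apply here → [i].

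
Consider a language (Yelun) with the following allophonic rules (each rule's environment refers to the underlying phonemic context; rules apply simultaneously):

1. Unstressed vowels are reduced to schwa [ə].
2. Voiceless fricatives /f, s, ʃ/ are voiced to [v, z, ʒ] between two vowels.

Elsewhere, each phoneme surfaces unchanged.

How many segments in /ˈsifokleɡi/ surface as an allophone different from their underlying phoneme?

Segments that undergo a rule: /f/ → [v] (rule 2); /o/ → [ə] (rule 1); /e/ → [ə] (rule 1); /i/ → [ə] (rule 1).
All other segments surface unchanged.

4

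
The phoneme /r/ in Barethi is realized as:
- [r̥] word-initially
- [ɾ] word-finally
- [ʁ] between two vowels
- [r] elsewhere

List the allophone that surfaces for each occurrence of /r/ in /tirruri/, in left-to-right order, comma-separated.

Occurrence 1 (position 3): no conditioning environment matches → elsewhere allophone [r].
Occurrence 2 (position 4): no conditioning environment matches → elsewhere allophone [r].
Occurrence 3 (position 6): between two vowels → [ʁ].

[r], [r], [ʁ]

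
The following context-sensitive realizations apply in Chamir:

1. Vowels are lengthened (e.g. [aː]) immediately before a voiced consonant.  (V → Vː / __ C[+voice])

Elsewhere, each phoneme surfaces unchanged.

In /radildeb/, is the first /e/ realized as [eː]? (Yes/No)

Yes

Rule 1 applies to /e/ (between /d/ and /b/: before a voiced consonant) → [eː].
The actual realization is [eː], which matches [eː].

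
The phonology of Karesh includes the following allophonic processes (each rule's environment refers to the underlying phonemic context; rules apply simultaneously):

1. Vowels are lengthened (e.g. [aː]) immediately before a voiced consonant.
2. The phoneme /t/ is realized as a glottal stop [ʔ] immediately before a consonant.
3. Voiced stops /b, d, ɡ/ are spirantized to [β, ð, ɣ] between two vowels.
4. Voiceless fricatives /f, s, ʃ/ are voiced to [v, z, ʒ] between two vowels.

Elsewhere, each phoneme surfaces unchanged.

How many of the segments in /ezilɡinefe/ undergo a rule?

4

Segments that undergo a rule: /e/ → [eː] (rule 1); /i/ → [iː] (rule 1); /i/ → [iː] (rule 1); /f/ → [v] (rule 4).
All other segments surface unchanged.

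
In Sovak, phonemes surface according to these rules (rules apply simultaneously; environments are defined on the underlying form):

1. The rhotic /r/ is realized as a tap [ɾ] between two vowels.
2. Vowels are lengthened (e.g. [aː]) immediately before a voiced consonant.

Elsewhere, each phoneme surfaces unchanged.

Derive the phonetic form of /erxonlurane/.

[eːrxoːnluːɾaːne]

/e/ (word-initial) occurs before a voiced consonant → [eː] by rule 2.
/r/ — between /e/ and /x/; rule 1 does not apply here → [r].
Rule 2 applies to /o/ (between /x/ and /n/: before a voiced consonant) → [oː].
/u/ (between /l/ and /r/): before a voiced consonant, so rule 2 applies → [uː].
/r/ (between /u/ and /a/): between two vowels, so rule 1 applies → [ɾ].
/a/ meets the environment for rule 2 (before a voiced consonant) → [aː].
/e/ (word-final) is in the target of rule 2 but the environment (before a voiced consonant) is not met → [e].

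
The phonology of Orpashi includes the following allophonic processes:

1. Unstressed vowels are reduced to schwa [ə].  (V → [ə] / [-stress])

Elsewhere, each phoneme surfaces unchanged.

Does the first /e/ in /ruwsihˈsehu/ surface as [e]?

/e/ (between /s/ and /h/): rule 1 targets it, but not in an unstressed syllable → unchanged [e].
The actual realization is [e], which matches [e].

Yes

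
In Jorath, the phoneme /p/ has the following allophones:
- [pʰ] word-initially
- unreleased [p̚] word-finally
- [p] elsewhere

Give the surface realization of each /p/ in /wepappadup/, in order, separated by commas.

Occurrence 1 (position 3): no conditioning environment matches → elsewhere allophone [p].
Occurrence 2 (position 5): no conditioning environment matches → elsewhere allophone [p].
Occurrence 3 (position 6): no conditioning environment matches → elsewhere allophone [p].
Occurrence 4 (position 10): word-finally → [p̚].

[p], [p], [p], [p̚]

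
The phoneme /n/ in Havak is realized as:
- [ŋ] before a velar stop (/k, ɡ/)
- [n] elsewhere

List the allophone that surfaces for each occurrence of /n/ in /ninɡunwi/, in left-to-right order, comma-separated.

[n], [ŋ], [n]

Occurrence 1 (position 1): no conditioning environment matches → elsewhere allophone [n].
Occurrence 2 (position 3): before a velar stop → [ŋ].
Occurrence 3 (position 6): no conditioning environment matches → elsewhere allophone [n].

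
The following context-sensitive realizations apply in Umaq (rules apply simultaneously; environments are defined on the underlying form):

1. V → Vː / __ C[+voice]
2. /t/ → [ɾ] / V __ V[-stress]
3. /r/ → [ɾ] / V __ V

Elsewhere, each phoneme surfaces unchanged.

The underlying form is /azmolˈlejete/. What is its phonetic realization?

[aːzmoːlˈleːjeɾe]

/a/ (word-initial): before a voiced consonant, so rule 1 applies → [aː].
Rule 1 applies to /o/ (between /m/ and /l/: before a voiced consonant) → [oː].
/e/ meets the environment for rule 1 (before a voiced consonant) → [eː].
/e/ — between /j/ and /t/; rule 1 does not apply here → [e].
/t/ — between /e/ and /e/, between a vowel and a following unstressed vowel — surfaces as [ɾ] (rule 2).
/e/ (word-final): rule 1 targets it, but not before a voiced consonant → unchanged [e].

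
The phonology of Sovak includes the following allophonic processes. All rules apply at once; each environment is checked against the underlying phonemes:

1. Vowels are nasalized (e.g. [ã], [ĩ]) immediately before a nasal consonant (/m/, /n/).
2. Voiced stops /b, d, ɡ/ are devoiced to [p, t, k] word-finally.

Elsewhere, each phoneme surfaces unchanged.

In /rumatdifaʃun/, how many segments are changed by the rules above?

2

Segments that undergo a rule: /u/ → [ũ] (rule 1); /u/ → [ũ] (rule 1).
All other segments surface unchanged.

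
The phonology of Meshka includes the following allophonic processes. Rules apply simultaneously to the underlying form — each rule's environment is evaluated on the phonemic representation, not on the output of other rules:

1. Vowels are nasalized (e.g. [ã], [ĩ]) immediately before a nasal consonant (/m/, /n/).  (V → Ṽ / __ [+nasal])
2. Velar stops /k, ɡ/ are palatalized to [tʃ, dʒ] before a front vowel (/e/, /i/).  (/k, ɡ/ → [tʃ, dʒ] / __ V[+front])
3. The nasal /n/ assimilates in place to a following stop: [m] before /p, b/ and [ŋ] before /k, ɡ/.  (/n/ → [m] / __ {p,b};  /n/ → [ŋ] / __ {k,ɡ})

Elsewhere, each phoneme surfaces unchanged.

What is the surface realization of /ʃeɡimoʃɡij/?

[ʃedʒĩmoʃdʒij]

/e/ — between /ʃ/ and /ɡ/; rule 1 does not apply here → [e].
Rule 2 applies to /ɡ/ (between /e/ and /i/: before a front vowel) → [dʒ].
/i/ meets the environment for rule 1 (before a nasal consonant) → [ĩ].
/o/ — between /m/ and /ʃ/; rule 1 does not apply here → [o].
Rule 2 applies to /ɡ/ (between /ʃ/ and /i/: before a front vowel) → [dʒ].
/i/ — between /ɡ/ and /j/; rule 1 does not apply here → [i].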